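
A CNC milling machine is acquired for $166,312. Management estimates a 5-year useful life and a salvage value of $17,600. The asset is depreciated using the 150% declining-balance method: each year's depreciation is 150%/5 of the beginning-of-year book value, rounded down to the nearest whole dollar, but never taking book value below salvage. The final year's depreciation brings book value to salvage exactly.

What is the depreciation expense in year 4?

Depreciable base = $166,312 − $17,600 = $148,712.
Year 1: ⌊$166,312 × 150%/5⌋ = $49,893. Book value $116,419.
Year 2: ⌊$116,419 × 150%/5⌋ = $34,925. Book value $81,494.
Year 3: ⌊$81,494 × 150%/5⌋ = $24,448. Book value $57,046.
Year 4: ⌊$57,046 × 150%/5⌋ = $17,113. Book value $39,933.

$17,113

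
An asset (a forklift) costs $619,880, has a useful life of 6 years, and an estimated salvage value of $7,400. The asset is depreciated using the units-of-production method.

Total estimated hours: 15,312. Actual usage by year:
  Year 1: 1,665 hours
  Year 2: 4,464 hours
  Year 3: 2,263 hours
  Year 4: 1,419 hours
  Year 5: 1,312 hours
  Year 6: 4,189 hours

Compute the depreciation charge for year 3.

$90,520

Depreciable base = $619,880 − $7,400 = $612,480.
Rate = $612,480 / 15,312 hours = $40 per hour.
Year 1: 1,665 × $40 = $66,600. Book value $553,280.
Year 2: 4,464 × $40 = $178,560. Book value $374,720.
Year 3: 2,263 × $40 = $90,520. Book value $284,200.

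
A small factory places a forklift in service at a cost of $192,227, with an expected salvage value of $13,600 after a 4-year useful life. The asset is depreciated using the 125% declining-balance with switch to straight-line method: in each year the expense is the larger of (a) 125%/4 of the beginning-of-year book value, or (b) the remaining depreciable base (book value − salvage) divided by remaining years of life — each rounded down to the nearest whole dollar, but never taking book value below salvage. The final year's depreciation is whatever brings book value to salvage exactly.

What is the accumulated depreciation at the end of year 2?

Depreciable base = $192,227 − $13,600 = $178,627.
Year 1: DB = ⌊$192,227 × 125%/4⌋ = $60,070; SL = ⌊$178,627/4⌋ = $44,656 → take DB $60,070. Book value $132,157.
Year 2: DB = ⌊$132,157 × 125%/4⌋ = $41,299; SL = ⌊$118,557/3⌋ = $39,519 → take DB $41,299. Book value $90,858.
Accumulated through year 2 = $192,227 − $90,858 = $101,369.

$101,369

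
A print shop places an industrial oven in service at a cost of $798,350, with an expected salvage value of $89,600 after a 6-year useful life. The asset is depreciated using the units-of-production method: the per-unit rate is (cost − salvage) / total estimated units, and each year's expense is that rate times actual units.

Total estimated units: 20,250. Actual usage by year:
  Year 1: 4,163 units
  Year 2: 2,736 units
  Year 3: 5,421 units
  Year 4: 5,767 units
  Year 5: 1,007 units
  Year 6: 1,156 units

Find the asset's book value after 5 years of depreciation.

Depreciable base = $798,350 − $89,600 = $708,750.
Rate = $708,750 / 20,250 units = $35 per unit.
Year 1: 4,163 × $35 = $145,705. Book value $652,645.
Year 2: 2,736 × $35 = $95,760. Book value $556,885.
Year 3: 5,421 × $35 = $189,735. Book value $367,150.
Year 4: 5,767 × $35 = $201,845. Book value $165,305.
Year 5: 1,007 × $35 = $35,245. Book value $130,060.

$130,060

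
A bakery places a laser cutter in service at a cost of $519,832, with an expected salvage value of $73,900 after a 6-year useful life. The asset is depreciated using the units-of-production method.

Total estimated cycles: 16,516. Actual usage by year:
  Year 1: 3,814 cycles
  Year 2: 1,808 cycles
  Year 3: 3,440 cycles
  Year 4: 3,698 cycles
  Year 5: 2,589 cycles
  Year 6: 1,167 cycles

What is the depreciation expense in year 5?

Depreciable base = $519,832 − $73,900 = $445,932.
Rate = $445,932 / 16,516 cycles = $27 per cycle.
Year 1: 3,814 × $27 = $102,978. Book value $416,854.
Year 2: 1,808 × $27 = $48,816. Book value $368,038.
Year 3: 3,440 × $27 = $92,880. Book value $275,158.
Year 4: 3,698 × $27 = $99,846. Book value $175,312.
Year 5: 2,589 × $27 = $69,903. Book value $105,409.

$69,903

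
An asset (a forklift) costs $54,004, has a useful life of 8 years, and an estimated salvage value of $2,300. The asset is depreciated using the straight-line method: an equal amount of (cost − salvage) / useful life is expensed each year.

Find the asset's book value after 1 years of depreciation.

$47,541

Depreciable base = $54,004 − $2,300 = $51,704.
Annual expense = $51,704 / 8 = $6,463.
End of year 1: book value $47,541.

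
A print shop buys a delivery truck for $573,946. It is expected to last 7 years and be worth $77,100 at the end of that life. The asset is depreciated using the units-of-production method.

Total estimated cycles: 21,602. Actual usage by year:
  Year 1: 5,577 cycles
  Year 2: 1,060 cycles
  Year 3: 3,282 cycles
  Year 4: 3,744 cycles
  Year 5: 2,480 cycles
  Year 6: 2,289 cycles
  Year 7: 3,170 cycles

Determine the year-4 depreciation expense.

$86,112

Depreciable base = $573,946 − $77,100 = $496,846.
Rate = $496,846 / 21,602 cycles = $23 per cycle.
Year 1: 5,577 × $23 = $128,271. Book value $445,675.
Year 2: 1,060 × $23 = $24,380. Book value $421,295.
Year 3: 3,282 × $23 = $75,486. Book value $345,809.
Year 4: 3,744 × $23 = $86,112. Book value $259,697.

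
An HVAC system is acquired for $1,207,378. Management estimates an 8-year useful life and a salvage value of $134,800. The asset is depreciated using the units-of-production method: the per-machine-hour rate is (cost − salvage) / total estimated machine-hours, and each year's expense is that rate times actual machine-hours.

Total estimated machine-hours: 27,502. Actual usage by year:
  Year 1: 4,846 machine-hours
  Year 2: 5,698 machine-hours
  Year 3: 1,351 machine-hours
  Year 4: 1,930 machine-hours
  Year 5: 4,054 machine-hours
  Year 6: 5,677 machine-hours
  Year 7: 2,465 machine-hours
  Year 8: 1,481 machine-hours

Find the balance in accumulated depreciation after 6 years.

$918,684

Depreciable base = $1,207,378 − $134,800 = $1,072,578.
Rate = $1,072,578 / 27,502 machine-hours = $39 per machine-hour.
Year 1: 4,846 × $39 = $188,994. Book value $1,018,384.
Year 2: 5,698 × $39 = $222,222. Book value $796,162.
Year 3: 1,351 × $39 = $52,689. Book value $743,473.
Year 4: 1,930 × $39 = $75,270. Book value $668,203.
Year 5: 4,054 × $39 = $158,106. Book value $510,097.
Year 6: 5,677 × $39 = $221,403. Book value $288,694.
Accumulated through year 6 = $1,207,378 − $288,694 = $918,684.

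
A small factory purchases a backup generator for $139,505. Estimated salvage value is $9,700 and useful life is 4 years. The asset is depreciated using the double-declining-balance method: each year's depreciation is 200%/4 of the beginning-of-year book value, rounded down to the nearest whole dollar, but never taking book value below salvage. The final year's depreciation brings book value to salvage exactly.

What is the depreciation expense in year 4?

Depreciable base = $139,505 − $9,700 = $129,805.
Year 1: ⌊$139,505 × 200%/4⌋ = $69,752. Book value $69,753.
Year 2: ⌊$69,753 × 200%/4⌋ = $34,876. Book value $34,877.
Year 3: ⌊$34,877 × 200%/4⌋ = $17,438. Book value $17,439.
Year 4 (final): $17,439 − $9,700 = $7,739. Book value $9,700.

$7,739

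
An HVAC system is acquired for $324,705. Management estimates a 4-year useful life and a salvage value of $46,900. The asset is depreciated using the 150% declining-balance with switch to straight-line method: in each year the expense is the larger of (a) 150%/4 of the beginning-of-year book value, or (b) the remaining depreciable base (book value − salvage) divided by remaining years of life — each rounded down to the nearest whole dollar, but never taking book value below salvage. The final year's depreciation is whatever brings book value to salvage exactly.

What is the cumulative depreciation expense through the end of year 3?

Depreciable base = $324,705 − $46,900 = $277,805.
Year 1: DB = ⌊$324,705 × 150%/4⌋ = $121,764; SL = ⌊$277,805/4⌋ = $69,451 → take DB $121,764. Book value $202,941.
Year 2: DB = ⌊$202,941 × 150%/4⌋ = $76,102; SL = ⌊$156,041/3⌋ = $52,013 → take DB $76,102. Book value $126,839.
Year 3: DB = ⌊$126,839 × 150%/4⌋ = $47,564; SL = ⌊$79,939/2⌋ = $39,969 → take DB $47,564. Book value $79,275.
Accumulated through year 3 = $324,705 − $79,275 = $245,430.

$245,430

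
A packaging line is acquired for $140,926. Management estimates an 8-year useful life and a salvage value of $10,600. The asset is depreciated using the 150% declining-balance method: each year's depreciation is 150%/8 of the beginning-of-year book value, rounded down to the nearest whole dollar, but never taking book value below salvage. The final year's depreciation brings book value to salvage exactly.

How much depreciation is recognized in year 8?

$22,345

Depreciable base = $140,926 − $10,600 = $130,326.
Year 1: ⌊$140,926 × 150%/8⌋ = $26,423. Book value $114,503.
Year 2: ⌊$114,503 × 150%/8⌋ = $21,469. Book value $93,034.
Year 3: ⌊$93,034 × 150%/8⌋ = $17,443. Book value $75,591.
Year 4: ⌊$75,591 × 150%/8⌋ = $14,173. Book value $61,418.
Year 5: ⌊$61,418 × 150%/8⌋ = $11,515. Book value $49,903.
Year 6: ⌊$49,903 × 150%/8⌋ = $9,356. Book value $40,547.
Year 7: ⌊$40,547 × 150%/8⌋ = $7,602. Book value $32,945.
Year 8 (final): $32,945 − $10,600 = $22,345. Book value $10,600.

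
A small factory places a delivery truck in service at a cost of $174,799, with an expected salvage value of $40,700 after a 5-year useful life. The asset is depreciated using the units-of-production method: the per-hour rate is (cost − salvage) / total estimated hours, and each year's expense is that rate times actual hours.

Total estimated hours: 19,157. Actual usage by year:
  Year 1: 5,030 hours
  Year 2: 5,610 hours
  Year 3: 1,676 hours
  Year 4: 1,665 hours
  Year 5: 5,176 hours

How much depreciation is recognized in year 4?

Depreciable base = $174,799 − $40,700 = $134,099.
Rate = $134,099 / 19,157 hours = $7 per hour.
Year 1: 5,030 × $7 = $35,210. Book value $139,589.
Year 2: 5,610 × $7 = $39,270. Book value $100,319.
Year 3: 1,676 × $7 = $11,732. Book value $88,587.
Year 4: 1,665 × $7 = $11,655. Book value $76,932.

$11,655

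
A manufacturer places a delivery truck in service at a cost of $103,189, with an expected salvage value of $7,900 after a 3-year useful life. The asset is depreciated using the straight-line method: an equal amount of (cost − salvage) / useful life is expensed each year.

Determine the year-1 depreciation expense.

$31,763

Depreciable base = $103,189 − $7,900 = $95,289.
Annual expense = $95,289 / 3 = $31,763.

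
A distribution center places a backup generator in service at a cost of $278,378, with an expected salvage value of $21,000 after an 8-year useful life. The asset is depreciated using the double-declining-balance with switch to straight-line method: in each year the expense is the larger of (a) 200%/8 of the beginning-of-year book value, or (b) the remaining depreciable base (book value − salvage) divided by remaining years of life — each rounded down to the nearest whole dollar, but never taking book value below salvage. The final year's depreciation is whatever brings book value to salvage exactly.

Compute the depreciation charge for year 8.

$14,273

Depreciable base = $278,378 − $21,000 = $257,378.
Year 1: DB = ⌊$278,378 × 200%/8⌋ = $69,594; SL = ⌊$257,378/8⌋ = $32,172 → take DB $69,594. Book value $208,784.
Year 2: DB = ⌊$208,784 × 200%/8⌋ = $52,196; SL = ⌊$187,784/7⌋ = $26,826 → take DB $52,196. Book value $156,588.
Year 3: DB = ⌊$156,588 × 200%/8⌋ = $39,147; SL = ⌊$135,588/6⌋ = $22,598 → take DB $39,147. Book value $117,441.
Year 4: DB = ⌊$117,441 × 200%/8⌋ = $29,360; SL = ⌊$96,441/5⌋ = $19,288 → take DB $29,360. Book value $88,081.
Year 5: DB = ⌊$88,081 × 200%/8⌋ = $22,020; SL = ⌊$67,081/4⌋ = $16,770 → take DB $22,020. Book value $66,061.
Year 6: DB = ⌊$66,061 × 200%/8⌋ = $16,515; SL = ⌊$45,061/3⌋ = $15,020 → take DB $16,515. Book value $49,546.
Year 7: DB = ⌊$49,546 × 200%/8⌋ = $12,386; SL = ⌊$28,546/2⌋ = $14,273 → take SL $14,273. Book value $35,273.
Year 8 (final): $35,273 − $21,000 = $14,273. Book value $21,000.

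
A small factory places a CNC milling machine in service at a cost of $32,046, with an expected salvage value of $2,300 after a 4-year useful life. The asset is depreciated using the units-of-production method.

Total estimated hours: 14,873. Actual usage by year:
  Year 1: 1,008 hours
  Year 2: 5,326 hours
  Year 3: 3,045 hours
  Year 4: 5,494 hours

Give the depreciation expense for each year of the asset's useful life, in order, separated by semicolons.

Depreciable base = $32,046 − $2,300 = $29,746.
Rate = $29,746 / 14,873 hours = $2 per hour.
Year 1: 1,008 × $2 = $2,016. Book value $30,030.
Year 2: 5,326 × $2 = $10,652. Book value $19,378.
Year 3: 3,045 × $2 = $6,090. Book value $13,288.
Year 4: 5,494 × $2 = $10,988. Book value $2,300.

$2,016; $10,652; $6,090; $10,988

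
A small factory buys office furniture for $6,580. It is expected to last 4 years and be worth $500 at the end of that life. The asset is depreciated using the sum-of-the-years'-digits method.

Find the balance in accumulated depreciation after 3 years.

Depreciable base = $6,580 − $500 = $6,080.
Sum of the years' digits = 4+3+2+1 = 10.
Year 1: $6,080 × 4/10 = $2,432. Book value $4,148.
Year 2: $6,080 × 3/10 = $1,824. Book value $2,324.
Year 3: $6,080 × 2/10 = $1,216. Book value $1,108.
Accumulated through year 3 = $6,580 − $1,108 = $5,472.

$5,472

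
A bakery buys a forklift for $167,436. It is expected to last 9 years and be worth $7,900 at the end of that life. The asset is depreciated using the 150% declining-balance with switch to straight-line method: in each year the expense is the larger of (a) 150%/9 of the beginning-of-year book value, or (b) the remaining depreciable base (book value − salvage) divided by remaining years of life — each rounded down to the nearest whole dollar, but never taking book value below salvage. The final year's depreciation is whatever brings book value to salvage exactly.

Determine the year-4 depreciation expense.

Depreciable base = $167,436 − $7,900 = $159,536.
Year 1: DB = ⌊$167,436 × 150%/9⌋ = $27,906; SL = ⌊$159,536/9⌋ = $17,726 → take DB $27,906. Book value $139,530.
Year 2: DB = ⌊$139,530 × 150%/9⌋ = $23,255; SL = ⌊$131,630/8⌋ = $16,453 → take DB $23,255. Book value $116,275.
Year 3: DB = ⌊$116,275 × 150%/9⌋ = $19,379; SL = ⌊$108,375/7⌋ = $15,482 → take DB $19,379. Book value $96,896.
Year 4: DB = ⌊$96,896 × 150%/9⌋ = $16,149; SL = ⌊$88,996/6⌋ = $14,832 → take DB $16,149. Book value $80,747.

$16,149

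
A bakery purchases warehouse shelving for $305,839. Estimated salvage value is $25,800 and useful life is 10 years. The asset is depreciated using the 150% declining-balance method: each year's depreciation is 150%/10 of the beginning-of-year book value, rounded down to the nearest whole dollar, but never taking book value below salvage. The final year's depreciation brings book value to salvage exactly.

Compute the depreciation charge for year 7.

Depreciable base = $305,839 − $25,800 = $280,039.
Year 1: ⌊$305,839 × 150%/10⌋ = $45,875. Book value $259,964.
Year 2: ⌊$259,964 × 150%/10⌋ = $38,994. Book value $220,970.
Year 3: ⌊$220,970 × 150%/10⌋ = $33,145. Book value $187,825.
Year 4: ⌊$187,825 × 150%/10⌋ = $28,173. Book value $159,652.
Year 5: ⌊$159,652 × 150%/10⌋ = $23,947. Book value $135,705.
Year 6: ⌊$135,705 × 150%/10⌋ = $20,355. Book value $115,350.
Year 7: ⌊$115,350 × 150%/10⌋ = $17,302. Book value $98,048.

$17,302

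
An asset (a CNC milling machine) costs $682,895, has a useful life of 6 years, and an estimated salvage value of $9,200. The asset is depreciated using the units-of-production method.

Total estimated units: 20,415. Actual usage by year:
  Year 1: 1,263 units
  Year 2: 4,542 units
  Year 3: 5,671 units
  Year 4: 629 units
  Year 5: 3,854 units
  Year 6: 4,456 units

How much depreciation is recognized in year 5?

$127,182

Depreciable base = $682,895 − $9,200 = $673,695.
Rate = $673,695 / 20,415 units = $33 per unit.
Year 1: 1,263 × $33 = $41,679. Book value $641,216.
Year 2: 4,542 × $33 = $149,886. Book value $491,330.
Year 3: 5,671 × $33 = $187,143. Book value $304,187.
Year 4: 629 × $33 = $20,757. Book value $283,430.
Year 5: 3,854 × $33 = $127,182. Book value $156,248.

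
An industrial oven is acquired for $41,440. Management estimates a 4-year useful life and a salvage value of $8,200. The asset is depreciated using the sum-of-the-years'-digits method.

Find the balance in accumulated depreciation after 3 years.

$29,916

Depreciable base = $41,440 − $8,200 = $33,240.
Sum of the years' digits = 4+3+2+1 = 10.
Year 1: $33,240 × 4/10 = $13,296. Book value $28,144.
Year 2: $33,240 × 3/10 = $9,972. Book value $18,172.
Year 3: $33,240 × 2/10 = $6,648. Book value $11,524.
Accumulated through year 3 = $41,440 − $11,524 = $29,916.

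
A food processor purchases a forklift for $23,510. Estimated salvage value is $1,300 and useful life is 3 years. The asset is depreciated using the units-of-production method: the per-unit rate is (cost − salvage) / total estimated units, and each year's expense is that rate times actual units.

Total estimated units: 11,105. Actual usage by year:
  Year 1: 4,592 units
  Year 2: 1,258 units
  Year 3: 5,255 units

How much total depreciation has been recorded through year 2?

$11,700

Depreciable base = $23,510 − $1,300 = $22,210.
Rate = $22,210 / 11,105 units = $2 per unit.
Year 1: 4,592 × $2 = $9,184. Book value $14,326.
Year 2: 1,258 × $2 = $2,516. Book value $11,810.
Accumulated through year 2 = $23,510 − $11,810 = $11,700.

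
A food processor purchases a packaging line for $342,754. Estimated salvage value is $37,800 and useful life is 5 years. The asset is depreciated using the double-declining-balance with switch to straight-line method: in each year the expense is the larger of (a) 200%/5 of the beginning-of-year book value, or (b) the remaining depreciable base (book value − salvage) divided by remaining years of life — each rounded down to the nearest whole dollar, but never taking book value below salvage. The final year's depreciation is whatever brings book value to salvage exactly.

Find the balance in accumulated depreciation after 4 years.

Depreciable base = $342,754 − $37,800 = $304,954.
Year 1: DB = ⌊$342,754 × 200%/5⌋ = $137,101; SL = ⌊$304,954/5⌋ = $60,990 → take DB $137,101. Book value $205,653.
Year 2: DB = ⌊$205,653 × 200%/5⌋ = $82,261; SL = ⌊$167,853/4⌋ = $41,963 → take DB $82,261. Book value $123,392.
Year 3: DB = ⌊$123,392 × 200%/5⌋ = $49,356; SL = ⌊$85,592/3⌋ = $28,530 → take DB $49,356. Book value $74,036.
Year 4: DB = ⌊$74,036 × 200%/5⌋ = $29,614; SL = ⌊$36,236/2⌋ = $18,118 → take DB $29,614. Book value $44,422.
Accumulated through year 4 = $342,754 − $44,422 = $298,332.

$298,332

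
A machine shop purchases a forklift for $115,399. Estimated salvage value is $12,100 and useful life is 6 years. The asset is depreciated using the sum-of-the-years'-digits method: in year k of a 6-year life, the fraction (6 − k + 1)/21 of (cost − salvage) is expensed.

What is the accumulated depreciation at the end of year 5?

$98,380

Depreciable base = $115,399 − $12,100 = $103,299.
Sum of the years' digits = 6+5+4+3+2+1 = 21.
Year 1: $103,299 × 6/21 = $29,514. Book value $85,885.
Year 2: $103,299 × 5/21 = $24,595. Book value $61,290.
Year 3: $103,299 × 4/21 = $19,676. Book value $41,614.
Year 4: $103,299 × 3/21 = $14,757. Book value $26,857.
Year 5: $103,299 × 2/21 = $9,838. Book value $17,019.
Accumulated through year 5 = $115,399 − $17,019 = $98,380.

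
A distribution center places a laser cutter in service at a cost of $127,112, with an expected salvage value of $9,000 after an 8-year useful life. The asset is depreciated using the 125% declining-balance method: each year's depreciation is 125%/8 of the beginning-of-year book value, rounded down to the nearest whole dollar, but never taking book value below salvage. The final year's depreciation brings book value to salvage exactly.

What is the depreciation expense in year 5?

$10,066

Depreciable base = $127,112 − $9,000 = $118,112.
Year 1: ⌊$127,112 × 125%/8⌋ = $19,861. Book value $107,251.
Year 2: ⌊$107,251 × 125%/8⌋ = $16,757. Book value $90,494.
Year 3: ⌊$90,494 × 125%/8⌋ = $14,139. Book value $76,355.
Year 4: ⌊$76,355 × 125%/8⌋ = $11,930. Book value $64,425.
Year 5: ⌊$64,425 × 125%/8⌋ = $10,066. Book value $54,359.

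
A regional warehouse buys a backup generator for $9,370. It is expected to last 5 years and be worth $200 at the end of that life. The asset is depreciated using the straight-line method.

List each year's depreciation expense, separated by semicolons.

$1,834; $1,834; $1,834; $1,834; $1,834

Depreciable base = $9,370 − $200 = $9,170.
Annual expense = $9,170 / 5 = $1,834.
End of year 1: book value $7,536.
End of year 2: book value $5,702.
End of year 3: book value $3,868.
End of year 4: book value $2,034.
End of year 5: book value $200.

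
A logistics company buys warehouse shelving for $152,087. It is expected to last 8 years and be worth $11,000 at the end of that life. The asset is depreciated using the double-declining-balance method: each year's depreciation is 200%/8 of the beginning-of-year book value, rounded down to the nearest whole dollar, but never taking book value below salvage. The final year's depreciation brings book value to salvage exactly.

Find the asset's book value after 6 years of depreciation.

Depreciable base = $152,087 − $11,000 = $141,087.
Year 1: ⌊$152,087 × 200%/8⌋ = $38,021. Book value $114,066.
Year 2: ⌊$114,066 × 200%/8⌋ = $28,516. Book value $85,550.
Year 3: ⌊$85,550 × 200%/8⌋ = $21,387. Book value $64,163.
Year 4: ⌊$64,163 × 200%/8⌋ = $16,040. Book value $48,123.
Year 5: ⌊$48,123 × 200%/8⌋ = $12,030. Book value $36,093.
Year 6: ⌊$36,093 × 200%/8⌋ = $9,023. Book value $27,070.

$27,070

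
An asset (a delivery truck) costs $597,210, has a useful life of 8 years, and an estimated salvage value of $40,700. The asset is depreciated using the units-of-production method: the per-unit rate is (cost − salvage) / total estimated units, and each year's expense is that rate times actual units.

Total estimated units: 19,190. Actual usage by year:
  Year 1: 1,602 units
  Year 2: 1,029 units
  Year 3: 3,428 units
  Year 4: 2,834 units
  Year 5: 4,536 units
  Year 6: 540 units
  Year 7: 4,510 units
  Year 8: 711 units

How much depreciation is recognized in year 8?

Depreciable base = $597,210 − $40,700 = $556,510.
Rate = $556,510 / 19,190 units = $29 per unit.
Year 1: 1,602 × $29 = $46,458. Book value $550,752.
Year 2: 1,029 × $29 = $29,841. Book value $520,911.
Year 3: 3,428 × $29 = $99,412. Book value $421,499.
Year 4: 2,834 × $29 = $82,186. Book value $339,313.
Year 5: 4,536 × $29 = $131,544. Book value $207,769.
Year 6: 540 × $29 = $15,660. Book value $192,109.
Year 7: 4,510 × $29 = $130,790. Book value $61,319.
Year 8: 711 × $29 = $20,619. Book value $40,700.

$20,619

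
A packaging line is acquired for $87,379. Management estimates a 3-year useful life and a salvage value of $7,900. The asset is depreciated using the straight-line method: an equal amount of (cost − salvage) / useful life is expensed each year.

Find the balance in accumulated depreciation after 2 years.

Depreciable base = $87,379 − $7,900 = $79,479.
Annual expense = $79,479 / 3 = $26,493.
End of year 1: book value $60,886.
End of year 2: book value $34,393.
Accumulated through year 2 = $87,379 − $34,393 = $52,986.

$52,986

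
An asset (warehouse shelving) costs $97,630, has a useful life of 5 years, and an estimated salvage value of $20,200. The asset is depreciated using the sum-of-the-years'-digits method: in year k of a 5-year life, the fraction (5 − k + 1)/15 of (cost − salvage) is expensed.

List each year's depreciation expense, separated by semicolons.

Depreciable base = $97,630 − $20,200 = $77,430.
Sum of the years' digits = 5+4+3+2+1 = 15.
Year 1: $77,430 × 5/15 = $25,810. Book value $71,820.
Year 2: $77,430 × 4/15 = $20,648. Book value $51,172.
Year 3: $77,430 × 3/15 = $15,486. Book value $35,686.
Year 4: $77,430 × 2/15 = $10,324. Book value $25,362.
Year 5: $77,430 × 1/15 = $5,162. Book value $20,200.

$25,810; $20,648; $15,486; $10,324; $5,162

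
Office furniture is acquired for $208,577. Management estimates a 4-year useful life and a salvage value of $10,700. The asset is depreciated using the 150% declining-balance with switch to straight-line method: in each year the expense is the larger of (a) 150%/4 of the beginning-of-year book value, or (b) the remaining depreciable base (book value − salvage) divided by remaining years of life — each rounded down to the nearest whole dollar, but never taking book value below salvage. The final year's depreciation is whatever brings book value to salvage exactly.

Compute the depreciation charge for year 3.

$35,388

Depreciable base = $208,577 − $10,700 = $197,877.
Year 1: DB = ⌊$208,577 × 150%/4⌋ = $78,216; SL = ⌊$197,877/4⌋ = $49,469 → take DB $78,216. Book value $130,361.
Year 2: DB = ⌊$130,361 × 150%/4⌋ = $48,885; SL = ⌊$119,661/3⌋ = $39,887 → take DB $48,885. Book value $81,476.
Year 3: DB = ⌊$81,476 × 150%/4⌋ = $30,553; SL = ⌊$70,776/2⌋ = $35,388 → take SL $35,388. Book value $46,088.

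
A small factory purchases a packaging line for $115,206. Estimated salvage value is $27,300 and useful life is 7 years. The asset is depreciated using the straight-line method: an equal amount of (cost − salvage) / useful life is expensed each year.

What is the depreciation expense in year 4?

Depreciable base = $115,206 − $27,300 = $87,906.
Annual expense = $87,906 / 7 = $12,558.

$12,558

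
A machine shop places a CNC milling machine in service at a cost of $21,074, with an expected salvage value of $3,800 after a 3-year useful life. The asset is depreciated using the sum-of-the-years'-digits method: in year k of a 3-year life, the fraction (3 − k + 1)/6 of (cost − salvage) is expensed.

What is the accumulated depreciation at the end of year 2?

Depreciable base = $21,074 − $3,800 = $17,274.
Sum of the years' digits = 3+2+1 = 6.
Year 1: $17,274 × 3/6 = $8,637. Book value $12,437.
Year 2: $17,274 × 2/6 = $5,758. Book value $6,679.
Accumulated through year 2 = $21,074 − $6,679 = $14,395.

$14,395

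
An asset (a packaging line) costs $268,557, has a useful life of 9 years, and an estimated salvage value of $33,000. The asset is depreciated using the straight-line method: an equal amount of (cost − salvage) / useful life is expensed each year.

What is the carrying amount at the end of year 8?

$59,173

Depreciable base = $268,557 − $33,000 = $235,557.
Annual expense = $235,557 / 9 = $26,173.
End of year 1: book value $242,384.
End of year 2: book value $216,211.
End of year 3: book value $190,038.
End of year 4: book value $163,865.
End of year 5: book value $137,692.
End of year 6: book value $111,519.
End of year 7: book value $85,346.
End of year 8: book value $59,173.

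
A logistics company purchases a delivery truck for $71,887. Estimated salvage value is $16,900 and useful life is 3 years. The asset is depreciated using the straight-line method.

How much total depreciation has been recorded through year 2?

Depreciable base = $71,887 − $16,900 = $54,987.
Annual expense = $54,987 / 3 = $18,329.
End of year 1: book value $53,558.
End of year 2: book value $35,229.
Accumulated through year 2 = $71,887 − $35,229 = $36,658.

$36,658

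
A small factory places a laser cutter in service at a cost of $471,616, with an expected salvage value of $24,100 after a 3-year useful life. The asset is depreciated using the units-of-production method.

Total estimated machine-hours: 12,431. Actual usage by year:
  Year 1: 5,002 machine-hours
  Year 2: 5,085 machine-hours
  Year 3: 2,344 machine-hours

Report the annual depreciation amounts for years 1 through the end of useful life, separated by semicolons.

$180,072; $183,060; $84,384

Depreciable base = $471,616 − $24,100 = $447,516.
Rate = $447,516 / 12,431 machine-hours = $36 per machine-hour.
Year 1: 5,002 × $36 = $180,072. Book value $291,544.
Year 2: 5,085 × $36 = $183,060. Book value $108,484.
Year 3: 2,344 × $36 = $84,384. Book value $24,100.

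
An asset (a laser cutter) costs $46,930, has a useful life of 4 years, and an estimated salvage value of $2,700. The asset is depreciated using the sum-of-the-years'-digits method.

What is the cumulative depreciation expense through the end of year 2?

Depreciable base = $46,930 − $2,700 = $44,230.
Sum of the years' digits = 4+3+2+1 = 10.
Year 1: $44,230 × 4/10 = $17,692. Book value $29,238.
Year 2: $44,230 × 3/10 = $13,269. Book value $15,969.
Accumulated through year 2 = $46,930 − $15,969 = $30,961.

$30,961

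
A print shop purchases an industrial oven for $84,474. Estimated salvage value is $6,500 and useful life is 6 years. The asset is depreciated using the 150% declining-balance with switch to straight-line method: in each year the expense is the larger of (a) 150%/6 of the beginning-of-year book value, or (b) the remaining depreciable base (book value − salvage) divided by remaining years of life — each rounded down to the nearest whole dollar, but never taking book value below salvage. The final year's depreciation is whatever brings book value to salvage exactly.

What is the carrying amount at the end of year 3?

Depreciable base = $84,474 − $6,500 = $77,974.
Year 1: DB = ⌊$84,474 × 150%/6⌋ = $21,118; SL = ⌊$77,974/6⌋ = $12,995 → take DB $21,118. Book value $63,356.
Year 2: DB = ⌊$63,356 × 150%/6⌋ = $15,839; SL = ⌊$56,856/5⌋ = $11,371 → take DB $15,839. Book value $47,517.
Year 3: DB = ⌊$47,517 × 150%/6⌋ = $11,879; SL = ⌊$41,017/4⌋ = $10,254 → take DB $11,879. Book value $35,638.

$35,638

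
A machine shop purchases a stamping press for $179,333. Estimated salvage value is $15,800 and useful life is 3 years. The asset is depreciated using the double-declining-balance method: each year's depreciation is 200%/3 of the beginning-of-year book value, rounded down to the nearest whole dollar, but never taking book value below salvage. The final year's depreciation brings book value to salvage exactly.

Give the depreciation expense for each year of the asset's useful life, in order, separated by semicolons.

Depreciable base = $179,333 − $15,800 = $163,533.
Year 1: ⌊$179,333 × 200%/3⌋ = $119,555. Book value $59,778.
Year 2: ⌊$59,778 × 200%/3⌋ = $39,852. Book value $19,926.
Year 3 (final): $19,926 − $15,800 = $4,126. Book value $15,800.

$119,555; $39,852; $4,126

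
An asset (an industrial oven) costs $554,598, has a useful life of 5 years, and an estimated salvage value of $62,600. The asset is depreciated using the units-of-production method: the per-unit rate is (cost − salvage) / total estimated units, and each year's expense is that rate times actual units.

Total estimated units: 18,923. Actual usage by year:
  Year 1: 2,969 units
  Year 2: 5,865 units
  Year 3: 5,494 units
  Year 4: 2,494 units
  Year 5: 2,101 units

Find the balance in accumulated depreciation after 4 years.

$437,372

Depreciable base = $554,598 − $62,600 = $491,998.
Rate = $491,998 / 18,923 units = $26 per unit.
Year 1: 2,969 × $26 = $77,194. Book value $477,404.
Year 2: 5,865 × $26 = $152,490. Book value $324,914.
Year 3: 5,494 × $26 = $142,844. Book value $182,070.
Year 4: 2,494 × $26 = $64,844. Book value $117,226.
Accumulated through year 4 = $554,598 − $117,226 = $437,372.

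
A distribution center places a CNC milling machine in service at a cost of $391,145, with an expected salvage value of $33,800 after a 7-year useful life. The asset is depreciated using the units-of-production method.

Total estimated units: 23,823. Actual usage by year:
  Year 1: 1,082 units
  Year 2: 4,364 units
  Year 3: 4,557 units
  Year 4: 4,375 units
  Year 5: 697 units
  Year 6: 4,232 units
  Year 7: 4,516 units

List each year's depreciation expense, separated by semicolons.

$16,230; $65,460; $68,355; $65,625; $10,455; $63,480; $67,740

Depreciable base = $391,145 − $33,800 = $357,345.
Rate = $357,345 / 23,823 units = $15 per unit.
Year 1: 1,082 × $15 = $16,230. Book value $374,915.
Year 2: 4,364 × $15 = $65,460. Book value $309,455.
Year 3: 4,557 × $15 = $68,355. Book value $241,100.
Year 4: 4,375 × $15 = $65,625. Book value $175,475.
Year 5: 697 × $15 = $10,455. Book value $165,020.
Year 6: 4,232 × $15 = $63,480. Book value $101,540.
Year 7: 4,516 × $15 = $67,740. Book value $33,800.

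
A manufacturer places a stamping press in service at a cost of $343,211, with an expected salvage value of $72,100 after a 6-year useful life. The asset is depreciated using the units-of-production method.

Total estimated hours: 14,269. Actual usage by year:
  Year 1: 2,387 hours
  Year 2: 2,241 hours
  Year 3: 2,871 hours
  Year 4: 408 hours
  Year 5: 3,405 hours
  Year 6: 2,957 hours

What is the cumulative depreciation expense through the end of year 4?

Depreciable base = $343,211 − $72,100 = $271,111.
Rate = $271,111 / 14,269 hours = $19 per hour.
Year 1: 2,387 × $19 = $45,353. Book value $297,858.
Year 2: 2,241 × $19 = $42,579. Book value $255,279.
Year 3: 2,871 × $19 = $54,549. Book value $200,730.
Year 4: 408 × $19 = $7,752. Book value $192,978.
Accumulated through year 4 = $343,211 − $192,978 = $150,233.

$150,233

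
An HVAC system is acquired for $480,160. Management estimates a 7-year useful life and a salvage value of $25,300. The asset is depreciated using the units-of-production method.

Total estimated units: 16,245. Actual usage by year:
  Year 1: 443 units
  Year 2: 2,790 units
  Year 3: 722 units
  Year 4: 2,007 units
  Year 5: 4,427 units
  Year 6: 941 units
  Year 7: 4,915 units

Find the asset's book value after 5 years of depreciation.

$189,268

Depreciable base = $480,160 − $25,300 = $454,860.
Rate = $454,860 / 16,245 units = $28 per unit.
Year 1: 443 × $28 = $12,404. Book value $467,756.
Year 2: 2,790 × $28 = $78,120. Book value $389,636.
Year 3: 722 × $28 = $20,216. Book value $369,420.
Year 4: 2,007 × $28 = $56,196. Book value $313,224.
Year 5: 4,427 × $28 = $123,956. Book value $189,268.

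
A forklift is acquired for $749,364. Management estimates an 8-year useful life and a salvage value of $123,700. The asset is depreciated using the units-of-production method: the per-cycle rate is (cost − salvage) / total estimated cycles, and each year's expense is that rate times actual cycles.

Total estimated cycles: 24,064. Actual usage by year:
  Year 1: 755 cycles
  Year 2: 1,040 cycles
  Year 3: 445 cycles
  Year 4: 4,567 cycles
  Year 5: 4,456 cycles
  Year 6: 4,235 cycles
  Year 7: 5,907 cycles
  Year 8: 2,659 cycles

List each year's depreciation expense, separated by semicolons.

$19,630; $27,040; $11,570; $118,742; $115,856; $110,110; $153,582; $69,134

Depreciable base = $749,364 − $123,700 = $625,664.
Rate = $625,664 / 24,064 cycles = $26 per cycle.
Year 1: 755 × $26 = $19,630. Book value $729,734.
Year 2: 1,040 × $26 = $27,040. Book value $702,694.
Year 3: 445 × $26 = $11,570. Book value $691,124.
Year 4: 4,567 × $26 = $118,742. Book value $572,382.
Year 5: 4,456 × $26 = $115,856. Book value $456,526.
Year 6: 4,235 × $26 = $110,110. Book value $346,416.
Year 7: 5,907 × $26 = $153,582. Book value $192,834.
Year 8: 2,659 × $26 = $69,134. Book value $123,700.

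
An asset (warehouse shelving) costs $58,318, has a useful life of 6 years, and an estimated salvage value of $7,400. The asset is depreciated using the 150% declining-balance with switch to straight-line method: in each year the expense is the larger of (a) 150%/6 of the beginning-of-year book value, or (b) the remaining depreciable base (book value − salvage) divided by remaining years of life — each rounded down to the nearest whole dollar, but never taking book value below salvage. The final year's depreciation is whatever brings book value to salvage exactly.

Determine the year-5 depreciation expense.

$5,526

Depreciable base = $58,318 − $7,400 = $50,918.
Year 1: DB = ⌊$58,318 × 150%/6⌋ = $14,579; SL = ⌊$50,918/6⌋ = $8,486 → take DB $14,579. Book value $43,739.
Year 2: DB = ⌊$43,739 × 150%/6⌋ = $10,934; SL = ⌊$36,339/5⌋ = $7,267 → take DB $10,934. Book value $32,805.
Year 3: DB = ⌊$32,805 × 150%/6⌋ = $8,201; SL = ⌊$25,405/4⌋ = $6,351 → take DB $8,201. Book value $24,604.
Year 4: DB = ⌊$24,604 × 150%/6⌋ = $6,151; SL = ⌊$17,204/3⌋ = $5,734 → take DB $6,151. Book value $18,453.
Year 5: DB = ⌊$18,453 × 150%/6⌋ = $4,613; SL = ⌊$11,053/2⌋ = $5,526 → take SL $5,526. Book value $12,927.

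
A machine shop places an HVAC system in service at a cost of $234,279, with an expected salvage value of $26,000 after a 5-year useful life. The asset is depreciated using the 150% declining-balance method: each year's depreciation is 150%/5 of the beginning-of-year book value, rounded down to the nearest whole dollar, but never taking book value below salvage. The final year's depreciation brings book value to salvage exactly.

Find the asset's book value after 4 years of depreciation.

$56,252

Depreciable base = $234,279 − $26,000 = $208,279.
Year 1: ⌊$234,279 × 150%/5⌋ = $70,283. Book value $163,996.
Year 2: ⌊$163,996 × 150%/5⌋ = $49,198. Book value $114,798.
Year 3: ⌊$114,798 × 150%/5⌋ = $34,439. Book value $80,359.
Year 4: ⌊$80,359 × 150%/5⌋ = $24,107. Book value $56,252.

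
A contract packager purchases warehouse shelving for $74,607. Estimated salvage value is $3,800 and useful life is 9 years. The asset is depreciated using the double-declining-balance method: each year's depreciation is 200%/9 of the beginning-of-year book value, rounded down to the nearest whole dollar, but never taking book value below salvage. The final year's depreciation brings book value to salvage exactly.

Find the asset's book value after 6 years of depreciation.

$16,518

Depreciable base = $74,607 − $3,800 = $70,807.
Year 1: ⌊$74,607 × 200%/9⌋ = $16,579. Book value $58,028.
Year 2: ⌊$58,028 × 200%/9⌋ = $12,895. Book value $45,133.
Year 3: ⌊$45,133 × 200%/9⌋ = $10,029. Book value $35,104.
Year 4: ⌊$35,104 × 200%/9⌋ = $7,800. Book value $27,304.
Year 5: ⌊$27,304 × 200%/9⌋ = $6,067. Book value $21,237.
Year 6: ⌊$21,237 × 200%/9⌋ = $4,719. Book value $16,518.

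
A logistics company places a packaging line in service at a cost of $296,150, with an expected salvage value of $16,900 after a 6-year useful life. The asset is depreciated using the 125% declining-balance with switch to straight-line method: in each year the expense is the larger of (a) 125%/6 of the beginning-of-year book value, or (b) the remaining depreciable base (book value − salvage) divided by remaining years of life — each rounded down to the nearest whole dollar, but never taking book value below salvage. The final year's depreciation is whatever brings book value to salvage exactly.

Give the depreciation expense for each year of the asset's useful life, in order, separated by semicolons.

$61,697; $48,844; $42,177; $42,177; $42,177; $42,178

Depreciable base = $296,150 − $16,900 = $279,250.
Year 1: DB = ⌊$296,150 × 125%/6⌋ = $61,697; SL = ⌊$279,250/6⌋ = $46,541 → take DB $61,697. Book value $234,453.
Year 2: DB = ⌊$234,453 × 125%/6⌋ = $48,844; SL = ⌊$217,553/5⌋ = $43,510 → take DB $48,844. Book value $185,609.
Year 3: DB = ⌊$185,609 × 125%/6⌋ = $38,668; SL = ⌊$168,709/4⌋ = $42,177 → take SL $42,177. Book value $143,432.
Year 4: DB = ⌊$143,432 × 125%/6⌋ = $29,881; SL = ⌊$126,532/3⌋ = $42,177 → take SL $42,177. Book value $101,255.
Year 5: DB = ⌊$101,255 × 125%/6⌋ = $21,094; SL = ⌊$84,355/2⌋ = $42,177 → take SL $42,177. Book value $59,078.
Year 6 (final): $59,078 − $16,900 = $42,178. Book value $16,900.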